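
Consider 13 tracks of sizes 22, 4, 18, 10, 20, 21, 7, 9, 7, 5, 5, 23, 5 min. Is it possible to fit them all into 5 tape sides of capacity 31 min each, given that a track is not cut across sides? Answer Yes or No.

No

Total = 156 min; ⌈156/31⌉ = 6.
At least 6 tape sides are required, but only 5 are allowed.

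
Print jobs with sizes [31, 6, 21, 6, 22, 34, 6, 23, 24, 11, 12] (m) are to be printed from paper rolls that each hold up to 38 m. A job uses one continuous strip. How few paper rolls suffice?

6

Total = 34 + 31 + 24 + 23 + 22 + 21 + 12 + 11 + 6 + 6 + 6 = 196 m.
Lower bound: ⌈196/38⌉ = 6 paper rolls.
A packing using 6 paper rolls:
  roll 1: 34 = 34
  roll 2: 31 + 6 = 37
  roll 3: 24 + 12 = 36
  roll 4: 23 + 11 = 34
  roll 5: 22 + 6 + 6 = 34
  roll 6: 21 = 21
This matches the lower bound, so 6 is optimal.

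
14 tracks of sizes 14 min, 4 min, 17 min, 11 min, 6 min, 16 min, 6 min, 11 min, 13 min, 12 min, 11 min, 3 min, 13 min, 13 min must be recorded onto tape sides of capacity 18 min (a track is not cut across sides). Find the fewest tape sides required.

Total = 17 + 16 + 14 + 13 + 13 + 13 + 12 + 11 + 11 + 11 + 6 + 6 + 4 + 3 = 150 min.
Lower bound: ⌈150/18⌉ = 9 tape sides.
Also, 10 tracks each exceed 9 min, and no two of those can share a side, so at least 10 tape sides are needed.
A packing using 10 tape sides:
  side 1: 17 = 17
  side 2: 16 = 16
  side 3: 14 + 4 = 18
  side 4: 13 + 3 = 16
  side 5: 13 = 13
  side 6: 13 = 13
  side 7: 12 + 6 = 18
  side 8: 11 + 6 = 17
  side 9: 11 = 11
  side 10: 11 = 11
This matches the lower bound, so 10 is optimal.

10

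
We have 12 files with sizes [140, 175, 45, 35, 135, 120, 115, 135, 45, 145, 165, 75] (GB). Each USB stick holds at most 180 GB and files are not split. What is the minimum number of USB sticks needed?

9

Total = 175 + 165 + 145 + 140 + 135 + 135 + 120 + 115 + 75 + 45 + 45 + 35 = 1330 GB.
Lower bound: ⌈1330/180⌉ = 8 USB sticks.
A packing using 9 USB sticks:
  USB stick 1: 175 = 175
  USB stick 2: 165 = 165
  USB stick 3: 145 + 35 = 180
  USB stick 4: 140 = 140
  USB stick 5: 135 + 45 = 180
  USB stick 6: 135 + 45 = 180
  USB stick 7: 120 = 120
  USB stick 8: 115 = 115
  USB stick 9: 75 = 75
No arrangement into 8 USB sticks stays within capacity, so 9 is optimal.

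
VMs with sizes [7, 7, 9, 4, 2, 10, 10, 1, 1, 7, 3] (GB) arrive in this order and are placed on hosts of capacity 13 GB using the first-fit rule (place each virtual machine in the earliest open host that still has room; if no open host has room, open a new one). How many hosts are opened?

  7 → host 1 (new)  [load 7/13]
  7 → host 2 (new)  [load 7/13]
  9 → host 3 (new)  [load 9/13]
  4 → host 1  [load 11/13]
  2 → host 1  [load 13/13]
  10 → host 4 (new)  [load 10/13]
  10 → host 5 (new)  [load 10/13]
  1 → host 2  [load 8/13]
  1 → host 2  [load 9/13]
  7 → host 6 (new)  [load 7/13]
  3 → host 2  [load 12/13]
6 hosts opened.

6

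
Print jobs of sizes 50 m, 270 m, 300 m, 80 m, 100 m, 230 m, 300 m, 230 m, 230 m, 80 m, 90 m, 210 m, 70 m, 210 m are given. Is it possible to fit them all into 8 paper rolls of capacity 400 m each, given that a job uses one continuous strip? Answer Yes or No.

A valid assignment using 8 paper rolls:
  roll 1: 300 + 100 = 400
  roll 2: 300 + 90 = 390
  roll 3: 270 + 80 + 50 = 400
  roll 4: 230 + 80 + 70 = 380
  roll 5: 230 = 230
  roll 6: 230 = 230
  roll 7: 210 = 210
  roll 8: 210 = 210
Every load is within 400 m, so 8 paper rolls suffice.

Yes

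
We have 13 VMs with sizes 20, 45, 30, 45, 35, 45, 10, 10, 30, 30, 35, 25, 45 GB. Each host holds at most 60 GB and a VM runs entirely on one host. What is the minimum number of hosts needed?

Total = 45 + 45 + 45 + 45 + 35 + 35 + 30 + 30 + 30 + 25 + 20 + 10 + 10 = 405 GB.
Lower bound: ⌈405/60⌉ = 7 hosts.
A packing using 8 hosts:
  host 1: 45 + 10 = 55
  host 2: 45 + 10 = 55
  host 3: 45 = 45
  host 4: 45 = 45
  host 5: 35 + 25 = 60
  host 6: 35 + 20 = 55
  host 7: 30 + 30 = 60
  host 8: 30 = 30
No arrangement into 7 hosts stays within capacity, so 8 is optimal.

8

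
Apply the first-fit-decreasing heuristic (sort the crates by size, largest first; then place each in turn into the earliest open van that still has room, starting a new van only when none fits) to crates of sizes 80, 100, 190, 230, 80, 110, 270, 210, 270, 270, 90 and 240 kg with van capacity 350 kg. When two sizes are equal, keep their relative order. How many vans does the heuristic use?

Sorted descending: 270, 270, 270, 240, 230, 210, 190, 110, 100, 90, 80, 80.
  270 → van 1 (new)  [load 270/350]
  270 → van 2 (new)  [load 270/350]
  270 → van 3 (new)  [load 270/350]
  240 → van 4 (new)  [load 240/350]
  230 → van 5 (new)  [load 230/350]
  210 → van 6 (new)  [load 210/350]
  190 → van 7 (new)  [load 190/350]
  110 → van 4  [load 350/350]
  100 → van 5  [load 330/350]
  90 → van 6  [load 300/350]
  80 → van 1  [load 350/350]
  80 → van 2  [load 350/350]
7 vans opened.

7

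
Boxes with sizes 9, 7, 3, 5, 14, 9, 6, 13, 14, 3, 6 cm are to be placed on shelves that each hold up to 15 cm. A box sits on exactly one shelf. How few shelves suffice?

Total = 14 + 14 + 13 + 9 + 9 + 7 + 6 + 6 + 5 + 3 + 3 = 89 cm.
Lower bound: ⌈89/15⌉ = 6 shelves.
A packing using 7 shelves:
  shelf 1: 14 = 14
  shelf 2: 14 = 14
  shelf 3: 13 = 13
  shelf 4: 9 + 6 = 15
  shelf 5: 9 + 6 = 15
  shelf 6: 7 + 5 + 3 = 15
  shelf 7: 3 = 3
No arrangement into 6 shelves stays within capacity, so 7 is optimal.

7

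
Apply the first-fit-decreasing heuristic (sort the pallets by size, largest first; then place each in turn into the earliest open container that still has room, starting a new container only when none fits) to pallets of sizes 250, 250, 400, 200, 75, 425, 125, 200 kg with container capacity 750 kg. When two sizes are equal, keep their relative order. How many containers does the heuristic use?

3

Sorted descending: 425, 400, 250, 250, 200, 200, 125, 75.
  425 → container 1 (new)  [load 425/750]
  400 → container 2 (new)  [load 400/750]
  250 → container 1  [load 675/750]
  250 → container 2  [load 650/750]
  200 → container 3 (new)  [load 200/750]
  200 → container 3  [load 400/750]
  125 → container 3  [load 525/750]
  75 → container 1  [load 750/750]
3 containers opened.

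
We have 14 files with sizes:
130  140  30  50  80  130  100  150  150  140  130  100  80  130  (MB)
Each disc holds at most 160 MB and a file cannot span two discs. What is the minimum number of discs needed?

11

Total = 150 + 150 + 140 + 140 + 130 + 130 + 130 + 130 + 100 + 100 + 80 + 80 + 50 + 30 = 1540 MB.
Lower bound: ⌈1540/160⌉ = 10 discs.
A packing using 11 discs:
  disc 1: 150 = 150
  disc 2: 150 = 150
  disc 3: 140 = 140
  disc 4: 140 = 140
  disc 5: 130 + 30 = 160
  disc 6: 130 = 130
  disc 7: 130 = 130
  disc 8: 130 = 130
  disc 9: 100 + 50 = 150
  disc 10: 100 = 100
  disc 11: 80 + 80 = 160
No arrangement into 10 discs stays within capacity, so 11 is optimal.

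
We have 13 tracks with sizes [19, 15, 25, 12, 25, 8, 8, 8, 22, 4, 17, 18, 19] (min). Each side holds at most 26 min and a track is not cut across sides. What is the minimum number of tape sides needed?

Total = 25 + 25 + 22 + 19 + 19 + 18 + 17 + 15 + 12 + 8 + 8 + 8 + 4 = 200 min.
Lower bound: ⌈200/26⌉ = 8 tape sides.
A packing using 9 tape sides:
  side 1: 25 = 25
  side 2: 25 = 25
  side 3: 22 + 4 = 26
  side 4: 19 = 19
  side 5: 19 = 19
  side 6: 18 + 8 = 26
  side 7: 17 + 8 = 25
  side 8: 15 + 8 = 23
  side 9: 12 = 12
No arrangement into 8 tape sides stays within capacity, so 9 is optimal.

9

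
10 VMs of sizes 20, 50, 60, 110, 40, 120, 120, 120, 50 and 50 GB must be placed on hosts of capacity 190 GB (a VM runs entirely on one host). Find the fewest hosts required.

5

Total = 120 + 120 + 120 + 110 + 60 + 50 + 50 + 50 + 40 + 20 = 740 GB.
Lower bound: ⌈740/190⌉ = 4 hosts.
A packing using 5 hosts:
  host 1: 120 + 60 = 180
  host 2: 120 + 50 + 20 = 190
  host 3: 120 + 50 = 170
  host 4: 110 + 50 = 160
  host 5: 40 = 40
No arrangement into 4 hosts stays within capacity, so 5 is optimal.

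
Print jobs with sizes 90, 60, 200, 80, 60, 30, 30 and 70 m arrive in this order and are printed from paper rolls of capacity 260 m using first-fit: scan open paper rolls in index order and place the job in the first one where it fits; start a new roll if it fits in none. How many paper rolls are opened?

  90 → roll 1 (new)  [load 90/260]
  60 → roll 1  [load 150/260]
  200 → roll 2 (new)  [load 200/260]
  80 → roll 1  [load 230/260]
  60 → roll 2  [load 260/260]
  30 → roll 1  [load 260/260]
  30 → roll 3 (new)  [load 30/260]
  70 → roll 3  [load 100/260]
3 paper rolls opened.

3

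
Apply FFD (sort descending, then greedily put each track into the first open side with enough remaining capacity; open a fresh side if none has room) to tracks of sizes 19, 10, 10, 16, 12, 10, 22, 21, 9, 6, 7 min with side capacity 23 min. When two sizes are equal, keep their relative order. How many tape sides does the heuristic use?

7

Sorted descending: 22, 21, 19, 16, 12, 10, 10, 10, 9, 7, 6.
  22 → side 1 (new)  [load 22/23]
  21 → side 2 (new)  [load 21/23]
  19 → side 3 (new)  [load 19/23]
  16 → side 4 (new)  [load 16/23]
  12 → side 5 (new)  [load 12/23]
  10 → side 5  [load 22/23]
  10 → side 6 (new)  [load 10/23]
  10 → side 6  [load 20/23]
  9 → side 7 (new)  [load 9/23]
  7 → side 4  [load 23/23]
  6 → side 7  [load 15/23]
7 tape sides opened.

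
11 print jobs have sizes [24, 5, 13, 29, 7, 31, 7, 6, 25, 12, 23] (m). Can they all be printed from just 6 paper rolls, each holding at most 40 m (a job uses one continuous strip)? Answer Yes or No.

A valid assignment using 5 paper rolls:
  roll 1: 31 + 7 = 38
  roll 2: 29 + 7 = 36
  roll 3: 25 + 13 = 38
  roll 4: 24 + 12 = 36
  roll 5: 23 + 6 + 5 = 34
That uses only 5 ≤ 6, so 6 paper rolls are enough.

Yes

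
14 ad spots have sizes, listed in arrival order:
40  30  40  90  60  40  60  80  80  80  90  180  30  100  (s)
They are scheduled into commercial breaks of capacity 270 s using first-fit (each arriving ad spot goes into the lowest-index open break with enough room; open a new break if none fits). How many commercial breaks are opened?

  40 → break 1 (new)  [load 40/270]
  30 → break 1  [load 70/270]
  40 → break 1  [load 110/270]
  90 → break 1  [load 200/270]
  60 → break 1  [load 260/270]
  40 → break 2 (new)  [load 40/270]
  60 → break 2  [load 100/270]
  80 → break 2  [load 180/270]
  80 → break 2  [load 260/270]
  80 → break 3 (new)  [load 80/270]
  90 → break 3  [load 170/270]
  180 → break 4 (new)  [load 180/270]
  30 → break 3  [load 200/270]
  100 → break 5 (new)  [load 100/270]
5 commercial breaks opened.

5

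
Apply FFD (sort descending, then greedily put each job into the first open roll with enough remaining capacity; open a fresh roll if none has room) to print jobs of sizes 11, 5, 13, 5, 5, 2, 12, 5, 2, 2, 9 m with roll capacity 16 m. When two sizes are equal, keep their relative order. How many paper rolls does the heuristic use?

Sorted descending: 13, 12, 11, 9, 5, 5, 5, 5, 2, 2, 2.
  13 → roll 1 (new)  [load 13/16]
  12 → roll 2 (new)  [load 12/16]
  11 → roll 3 (new)  [load 11/16]
  9 → roll 4 (new)  [load 9/16]
  5 → roll 3  [load 16/16]
  5 → roll 4  [load 14/16]
  5 → roll 5 (new)  [load 5/16]
  5 → roll 5  [load 10/16]
  2 → roll 1  [load 15/16]
  2 → roll 2  [load 14/16]
  2 → roll 2  [load 16/16]
5 paper rolls opened.

5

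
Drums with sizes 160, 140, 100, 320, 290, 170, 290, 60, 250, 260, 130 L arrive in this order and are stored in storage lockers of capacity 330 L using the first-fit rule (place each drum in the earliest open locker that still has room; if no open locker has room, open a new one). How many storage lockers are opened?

  160 → locker 1 (new)  [load 160/330]
  140 → locker 1  [load 300/330]
  100 → locker 2 (new)  [load 100/330]
  320 → locker 3 (new)  [load 320/330]
  290 → locker 4 (new)  [load 290/330]
  170 → locker 2  [load 270/330]
  290 → locker 5 (new)  [load 290/330]
  60 → locker 2  [load 330/330]
  250 → locker 6 (new)  [load 250/330]
  260 → locker 7 (new)  [load 260/330]
  130 → locker 8 (new)  [load 130/330]
8 storage lockers opened.

8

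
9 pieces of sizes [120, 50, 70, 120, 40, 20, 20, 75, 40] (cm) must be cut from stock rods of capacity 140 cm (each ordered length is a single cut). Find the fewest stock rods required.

5

Total = 120 + 120 + 75 + 70 + 50 + 40 + 40 + 20 + 20 = 555 cm.
Lower bound: ⌈555/140⌉ = 4 stock rods.
A packing using 5 stock rods:
  stock rod 1: 120 + 20 = 140
  stock rod 2: 120 + 20 = 140
  stock rod 3: 75 + 50 = 125
  stock rod 4: 70 + 40 = 110
  stock rod 5: 40 = 40
No arrangement into 4 stock rods stays within capacity, so 5 is optimal.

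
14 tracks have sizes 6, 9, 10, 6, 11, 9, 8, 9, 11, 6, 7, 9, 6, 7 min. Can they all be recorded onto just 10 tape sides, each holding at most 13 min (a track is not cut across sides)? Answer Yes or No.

Total = 114 min; ⌈114/13⌉ = 9.
10 tracks each exceed half the capacity and cannot share a side, forcing at least 10 tape sides.
The bound of 10 does not rule out 10, but exhaustive search shows no assignment into 10 tape sides of capacity 13 min exists — the minimum is 11.

No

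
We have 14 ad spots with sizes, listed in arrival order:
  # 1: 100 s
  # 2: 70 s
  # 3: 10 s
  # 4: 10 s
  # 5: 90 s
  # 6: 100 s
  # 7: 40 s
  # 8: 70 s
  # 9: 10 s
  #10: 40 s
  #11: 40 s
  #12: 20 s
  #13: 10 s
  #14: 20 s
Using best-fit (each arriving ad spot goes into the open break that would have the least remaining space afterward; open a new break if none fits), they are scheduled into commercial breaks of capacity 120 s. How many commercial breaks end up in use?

  100 → break 1 (new)  [load 100/120]
  70 → break 2 (new)  [load 70/120]
  10 → break 1  [load 110/120]
  10 → break 1  [load 120/120]
  90 → break 3 (new)  [load 90/120]
  100 → break 4 (new)  [load 100/120]
  40 → break 2  [load 110/120]
  70 → break 5 (new)  [load 70/120]
  10 → break 2  [load 120/120]
  40 → break 5  [load 110/120]
  40 → break 6 (new)  [load 40/120]
  20 → break 4  [load 120/120]
  10 → break 5  [load 120/120]
  20 → break 3  [load 110/120]
6 commercial breaks opened.

6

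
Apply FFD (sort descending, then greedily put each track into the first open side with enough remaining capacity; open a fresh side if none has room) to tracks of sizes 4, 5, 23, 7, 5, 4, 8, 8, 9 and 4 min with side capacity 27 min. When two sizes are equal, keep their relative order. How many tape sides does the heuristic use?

Sorted descending: 23, 9, 8, 8, 7, 5, 5, 4, 4, 4.
  23 → side 1 (new)  [load 23/27]
  9 → side 2 (new)  [load 9/27]
  8 → side 2  [load 17/27]
  8 → side 2  [load 25/27]
  7 → side 3 (new)  [load 7/27]
  5 → side 3  [load 12/27]
  5 → side 3  [load 17/27]
  4 → side 1  [load 27/27]
  4 → side 3  [load 21/27]
  4 → side 3  [load 25/27]
3 tape sides opened.

3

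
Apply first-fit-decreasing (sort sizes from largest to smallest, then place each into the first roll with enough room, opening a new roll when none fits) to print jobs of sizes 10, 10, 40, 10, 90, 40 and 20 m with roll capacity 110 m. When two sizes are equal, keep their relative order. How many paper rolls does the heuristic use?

2

Sorted descending: 90, 40, 40, 20, 10, 10, 10.
  90 → roll 1 (new)  [load 90/110]
  40 → roll 2 (new)  [load 40/110]
  40 → roll 2  [load 80/110]
  20 → roll 1  [load 110/110]
  10 → roll 2  [load 90/110]
  10 → roll 2  [load 100/110]
  10 → roll 2  [load 110/110]
2 paper rolls opened.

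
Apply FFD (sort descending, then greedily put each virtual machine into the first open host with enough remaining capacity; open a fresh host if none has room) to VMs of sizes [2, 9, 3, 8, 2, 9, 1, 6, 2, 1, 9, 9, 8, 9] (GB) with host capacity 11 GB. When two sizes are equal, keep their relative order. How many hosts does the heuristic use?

Sorted descending: 9, 9, 9, 9, 9, 8, 8, 6, 3, 2, 2, 2, 1, 1.
  9 → host 1 (new)  [load 9/11]
  9 → host 2 (new)  [load 9/11]
  9 → host 3 (new)  [load 9/11]
  9 → host 4 (new)  [load 9/11]
  9 → host 5 (new)  [load 9/11]
  8 → host 6 (new)  [load 8/11]
  8 → host 7 (new)  [load 8/11]
  6 → host 8 (new)  [load 6/11]
  3 → host 6  [load 11/11]
  2 → host 1  [load 11/11]
  2 → host 2  [load 11/11]
  2 → host 3  [load 11/11]
  1 → host 4  [load 10/11]
  1 → host 4  [load 11/11]
8 hosts opened.

8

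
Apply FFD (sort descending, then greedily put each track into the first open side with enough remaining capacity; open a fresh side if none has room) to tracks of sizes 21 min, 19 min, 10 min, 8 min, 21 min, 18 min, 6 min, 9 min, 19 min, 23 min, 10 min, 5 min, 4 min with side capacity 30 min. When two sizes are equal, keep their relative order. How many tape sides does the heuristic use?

6

Sorted descending: 23, 21, 21, 19, 19, 18, 10, 10, 9, 8, 6, 5, 4.
  23 → side 1 (new)  [load 23/30]
  21 → side 2 (new)  [load 21/30]
  21 → side 3 (new)  [load 21/30]
  19 → side 4 (new)  [load 19/30]
  19 → side 5 (new)  [load 19/30]
  18 → side 6 (new)  [load 18/30]
  10 → side 4  [load 29/30]
  10 → side 5  [load 29/30]
  9 → side 2  [load 30/30]
  8 → side 3  [load 29/30]
  6 → side 1  [load 29/30]
  5 → side 6  [load 23/30]
  4 → side 6  [load 27/30]
6 tape sides opened.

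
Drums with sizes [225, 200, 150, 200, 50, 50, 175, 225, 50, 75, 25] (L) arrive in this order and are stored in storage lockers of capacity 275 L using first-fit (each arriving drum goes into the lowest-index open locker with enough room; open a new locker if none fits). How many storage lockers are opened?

6

  225 → locker 1 (new)  [load 225/275]
  200 → locker 2 (new)  [load 200/275]
  150 → locker 3 (new)  [load 150/275]
  200 → locker 4 (new)  [load 200/275]
  50 → locker 1  [load 275/275]
  50 → locker 2  [load 250/275]
  175 → locker 5 (new)  [load 175/275]
  225 → locker 6 (new)  [load 225/275]
  50 → locker 3  [load 200/275]
  75 → locker 3  [load 275/275]
  25 → locker 2  [load 275/275]
6 storage lockers opened.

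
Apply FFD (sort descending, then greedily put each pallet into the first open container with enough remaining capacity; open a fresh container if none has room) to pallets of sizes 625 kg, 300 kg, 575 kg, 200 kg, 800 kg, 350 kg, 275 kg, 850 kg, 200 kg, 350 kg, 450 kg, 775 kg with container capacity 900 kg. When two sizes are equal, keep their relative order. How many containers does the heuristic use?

Sorted descending: 850, 800, 775, 625, 575, 450, 350, 350, 300, 275, 200, 200.
  850 → container 1 (new)  [load 850/900]
  800 → container 2 (new)  [load 800/900]
  775 → container 3 (new)  [load 775/900]
  625 → container 4 (new)  [load 625/900]
  575 → container 5 (new)  [load 575/900]
  450 → container 6 (new)  [load 450/900]
  350 → container 6  [load 800/900]
  350 → container 7 (new)  [load 350/900]
  300 → container 5  [load 875/900]
  275 → container 4  [load 900/900]
  200 → container 7  [load 550/900]
  200 → container 7  [load 750/900]
7 containers opened.

7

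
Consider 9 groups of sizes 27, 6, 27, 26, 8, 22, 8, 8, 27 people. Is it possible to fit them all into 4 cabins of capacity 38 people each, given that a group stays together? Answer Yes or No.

Total = 159 people; ⌈159/38⌉ = 5.
At least 5 cabins are required, but only 4 are allowed.

No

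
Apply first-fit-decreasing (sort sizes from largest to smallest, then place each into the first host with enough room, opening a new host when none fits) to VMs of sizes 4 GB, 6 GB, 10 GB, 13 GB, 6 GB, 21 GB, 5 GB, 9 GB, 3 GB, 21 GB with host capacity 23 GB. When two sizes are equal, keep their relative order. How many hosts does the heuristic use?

5

Sorted descending: 21, 21, 13, 10, 9, 6, 6, 5, 4, 3.
  21 → host 1 (new)  [load 21/23]
  21 → host 2 (new)  [load 21/23]
  13 → host 3 (new)  [load 13/23]
  10 → host 3  [load 23/23]
  9 → host 4 (new)  [load 9/23]
  6 → host 4  [load 15/23]
  6 → host 4  [load 21/23]
  5 → host 5 (new)  [load 5/23]
  4 → host 5  [load 9/23]
  3 → host 5  [load 12/23]
5 hosts opened.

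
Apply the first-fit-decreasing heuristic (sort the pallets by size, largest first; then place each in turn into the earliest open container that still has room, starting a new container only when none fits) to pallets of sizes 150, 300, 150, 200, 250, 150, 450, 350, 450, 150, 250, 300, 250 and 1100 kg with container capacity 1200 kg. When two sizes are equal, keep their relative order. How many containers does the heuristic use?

Sorted descending: 1100, 450, 450, 350, 300, 300, 250, 250, 250, 200, 150, 150, 150, 150.
  1100 → container 1 (new)  [load 1100/1200]
  450 → container 2 (new)  [load 450/1200]
  450 → container 2  [load 900/1200]
  350 → container 3 (new)  [load 350/1200]
  300 → container 2  [load 1200/1200]
  300 → container 3  [load 650/1200]
  250 → container 3  [load 900/1200]
  250 → container 3  [load 1150/1200]
  250 → container 4 (new)  [load 250/1200]
  200 → container 4  [load 450/1200]
  150 → container 4  [load 600/1200]
  150 → container 4  [load 750/1200]
  150 → container 4  [load 900/1200]
  150 → container 4  [load 1050/1200]
4 containers opened.

4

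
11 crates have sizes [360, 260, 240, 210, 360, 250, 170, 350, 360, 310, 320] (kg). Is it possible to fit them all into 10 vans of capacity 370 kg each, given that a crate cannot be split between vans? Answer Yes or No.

No

Total = 3190 kg; ⌈3190/370⌉ = 9.
10 crates each exceed half the capacity and cannot share a van, forcing at least 10 vans.
The bound of 10 does not rule out 10, but exhaustive search shows no assignment into 10 vans of capacity 370 kg exists — the minimum is 11.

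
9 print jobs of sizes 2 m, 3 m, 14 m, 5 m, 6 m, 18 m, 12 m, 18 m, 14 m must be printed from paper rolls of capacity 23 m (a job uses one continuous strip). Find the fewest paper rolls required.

Total = 18 + 18 + 14 + 14 + 12 + 6 + 5 + 3 + 2 = 92 m.
Lower bound: ⌈92/23⌉ = 4 paper rolls.
Also, 5 print jobs each exceed 23/2 m, and no two of those can share a roll, so at least 5 paper rolls are needed.
A packing using 5 paper rolls:
  roll 1: 18 + 5 = 23
  roll 2: 18 + 3 + 2 = 23
  roll 3: 14 + 6 = 20
  roll 4: 14 = 14
  roll 5: 12 = 12
This matches the lower bound, so 5 is optimal.

5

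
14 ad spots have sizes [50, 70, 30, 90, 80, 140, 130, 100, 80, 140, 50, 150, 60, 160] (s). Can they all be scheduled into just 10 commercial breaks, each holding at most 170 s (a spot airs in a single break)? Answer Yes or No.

A valid assignment using 9 commercial breaks:
  break 1: 160 = 160
  break 2: 150 = 150
  break 3: 140 + 30 = 170
  break 4: 140 = 140
  break 5: 130 = 130
  break 6: 100 + 70 = 170
  break 7: 90 + 80 = 170
  break 8: 80 + 60 = 140
  break 9: 50 + 50 = 100
That uses only 9 ≤ 10, so 10 commercial breaks are enough.

Yes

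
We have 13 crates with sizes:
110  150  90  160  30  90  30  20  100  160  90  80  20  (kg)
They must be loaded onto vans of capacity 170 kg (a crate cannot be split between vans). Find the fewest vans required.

8

Total = 160 + 160 + 150 + 110 + 100 + 90 + 90 + 90 + 80 + 30 + 30 + 20 + 20 = 1130 kg.
Lower bound: ⌈1130/170⌉ = 7 vans.
Also, 8 crates each exceed 85 kg, and no two of those can share a van, so at least 8 vans are needed.
A packing using 8 vans:
  van 1: 160 = 160
  van 2: 160 = 160
  van 3: 150 + 20 = 170
  van 4: 110 + 30 + 30 = 170
  van 5: 100 + 20 = 120
  van 6: 90 + 80 = 170
  van 7: 90 = 90
  van 8: 90 = 90
This matches the lower bound, so 8 is optimal.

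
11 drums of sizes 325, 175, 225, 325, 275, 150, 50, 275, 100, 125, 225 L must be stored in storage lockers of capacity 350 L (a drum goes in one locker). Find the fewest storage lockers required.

Total = 325 + 325 + 275 + 275 + 225 + 225 + 175 + 150 + 125 + 100 + 50 = 2250 L.
Lower bound: ⌈2250/350⌉ = 7 storage lockers.
A packing using 7 storage lockers:
  locker 1: 325 = 325
  locker 2: 325 = 325
  locker 3: 275 + 50 = 325
  locker 4: 275 = 275
  locker 5: 225 + 125 = 350
  locker 6: 225 + 100 = 325
  locker 7: 175 + 150 = 325
This matches the lower bound, so 7 is optimal.

7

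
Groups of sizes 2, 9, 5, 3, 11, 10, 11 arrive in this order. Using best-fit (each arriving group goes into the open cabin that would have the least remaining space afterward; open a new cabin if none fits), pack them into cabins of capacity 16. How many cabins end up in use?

4

  2 → cabin 1 (new)  [load 2/16]
  9 → cabin 1  [load 11/16]
  5 → cabin 1  [load 16/16]
  3 → cabin 2 (new)  [load 3/16]
  11 → cabin 2  [load 14/16]
  10 → cabin 3 (new)  [load 10/16]
  11 → cabin 4 (new)  [load 11/16]
4 cabins opened.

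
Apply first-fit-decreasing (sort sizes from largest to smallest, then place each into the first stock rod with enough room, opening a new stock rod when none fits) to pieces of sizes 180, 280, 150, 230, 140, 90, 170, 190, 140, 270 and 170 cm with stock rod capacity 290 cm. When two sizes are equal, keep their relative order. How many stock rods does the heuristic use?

Sorted descending: 280, 270, 230, 190, 180, 170, 170, 150, 140, 140, 90.
  280 → stock rod 1 (new)  [load 280/290]
  270 → stock rod 2 (new)  [load 270/290]
  230 → stock rod 3 (new)  [load 230/290]
  190 → stock rod 4 (new)  [load 190/290]
  180 → stock rod 5 (new)  [load 180/290]
  170 → stock rod 6 (new)  [load 170/290]
  170 → stock rod 7 (new)  [load 170/290]
  150 → stock rod 8 (new)  [load 150/290]
  140 → stock rod 8  [load 290/290]
  140 → stock rod 9 (new)  [load 140/290]
  90 → stock rod 4  [load 280/290]
9 stock rods opened.

9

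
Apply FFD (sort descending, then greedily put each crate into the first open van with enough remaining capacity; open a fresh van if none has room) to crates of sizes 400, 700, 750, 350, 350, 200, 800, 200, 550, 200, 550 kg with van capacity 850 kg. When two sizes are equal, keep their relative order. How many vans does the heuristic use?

Sorted descending: 800, 750, 700, 550, 550, 400, 350, 350, 200, 200, 200.
  800 → van 1 (new)  [load 800/850]
  750 → van 2 (new)  [load 750/850]
  700 → van 3 (new)  [load 700/850]
  550 → van 4 (new)  [load 550/850]
  550 → van 5 (new)  [load 550/850]
  400 → van 6 (new)  [load 400/850]
  350 → van 6  [load 750/850]
  350 → van 7 (new)  [load 350/850]
  200 → van 4  [load 750/850]
  200 → van 5  [load 750/850]
  200 → van 7  [load 550/850]
7 vans opened.

7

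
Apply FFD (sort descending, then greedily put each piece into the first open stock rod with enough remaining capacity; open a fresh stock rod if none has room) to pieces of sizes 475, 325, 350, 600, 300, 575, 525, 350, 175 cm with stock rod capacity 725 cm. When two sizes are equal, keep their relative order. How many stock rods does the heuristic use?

Sorted descending: 600, 575, 525, 475, 350, 350, 325, 300, 175.
  600 → stock rod 1 (new)  [load 600/725]
  575 → stock rod 2 (new)  [load 575/725]
  525 → stock rod 3 (new)  [load 525/725]
  475 → stock rod 4 (new)  [load 475/725]
  350 → stock rod 5 (new)  [load 350/725]
  350 → stock rod 5  [load 700/725]
  325 → stock rod 6 (new)  [load 325/725]
  300 → stock rod 6  [load 625/725]
  175 → stock rod 3  [load 700/725]
6 stock rods opened.

6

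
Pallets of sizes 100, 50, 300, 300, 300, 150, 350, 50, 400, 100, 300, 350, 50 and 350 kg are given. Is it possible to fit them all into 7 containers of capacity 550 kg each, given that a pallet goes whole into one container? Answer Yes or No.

Total = 3150 kg; ⌈3150/550⌉ = 6.
8 pallets each exceed half the capacity and cannot share a container, forcing at least 8 containers.
At least 8 containers are required, but only 7 are allowed.

No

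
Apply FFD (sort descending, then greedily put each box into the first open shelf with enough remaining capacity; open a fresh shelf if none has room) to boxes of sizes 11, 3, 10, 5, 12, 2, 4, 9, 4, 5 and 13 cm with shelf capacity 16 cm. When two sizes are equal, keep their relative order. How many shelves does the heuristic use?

Sorted descending: 13, 12, 11, 10, 9, 5, 5, 4, 4, 3, 2.
  13 → shelf 1 (new)  [load 13/16]
  12 → shelf 2 (new)  [load 12/16]
  11 → shelf 3 (new)  [load 11/16]
  10 → shelf 4 (new)  [load 10/16]
  9 → shelf 5 (new)  [load 9/16]
  5 → shelf 3  [load 16/16]
  5 → shelf 4  [load 15/16]
  4 → shelf 2  [load 16/16]
  4 → shelf 5  [load 13/16]
  3 → shelf 1  [load 16/16]
  2 → shelf 5  [load 15/16]
5 shelves opened.

5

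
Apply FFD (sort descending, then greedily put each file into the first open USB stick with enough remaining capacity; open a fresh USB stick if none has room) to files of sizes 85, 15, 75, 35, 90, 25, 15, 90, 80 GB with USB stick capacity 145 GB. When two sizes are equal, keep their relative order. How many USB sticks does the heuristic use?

Sorted descending: 90, 90, 85, 80, 75, 35, 25, 15, 15.
  90 → USB stick 1 (new)  [load 90/145]
  90 → USB stick 2 (new)  [load 90/145]
  85 → USB stick 3 (new)  [load 85/145]
  80 → USB stick 4 (new)  [load 80/145]
  75 → USB stick 5 (new)  [load 75/145]
  35 → USB stick 1  [load 125/145]
  25 → USB stick 2  [load 115/145]
  15 → USB stick 1  [load 140/145]
  15 → USB stick 2  [load 130/145]
5 USB sticks opened.

5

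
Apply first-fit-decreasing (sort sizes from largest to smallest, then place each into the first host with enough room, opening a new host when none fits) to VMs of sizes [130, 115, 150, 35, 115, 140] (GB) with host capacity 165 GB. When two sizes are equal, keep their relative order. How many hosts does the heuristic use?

Sorted descending: 150, 140, 130, 115, 115, 35.
  150 → host 1 (new)  [load 150/165]
  140 → host 2 (new)  [load 140/165]
  130 → host 3 (new)  [load 130/165]
  115 → host 4 (new)  [load 115/165]
  115 → host 5 (new)  [load 115/165]
  35 → host 3  [load 165/165]
5 hosts opened.

5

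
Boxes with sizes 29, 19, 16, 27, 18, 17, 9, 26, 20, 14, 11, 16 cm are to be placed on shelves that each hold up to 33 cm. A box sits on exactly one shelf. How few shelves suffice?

8

Total = 29 + 27 + 26 + 20 + 19 + 18 + 17 + 16 + 16 + 14 + 11 + 9 = 222 cm.
Lower bound: ⌈222/33⌉ = 7 shelves.
A packing using 8 shelves:
  shelf 1: 29 = 29
  shelf 2: 27 = 27
  shelf 3: 26 = 26
  shelf 4: 20 + 11 = 31
  shelf 5: 19 + 14 = 33
  shelf 6: 18 + 9 = 27
  shelf 7: 17 + 16 = 33
  shelf 8: 16 = 16
No arrangement into 7 shelves stays within capacity, so 8 is optimal.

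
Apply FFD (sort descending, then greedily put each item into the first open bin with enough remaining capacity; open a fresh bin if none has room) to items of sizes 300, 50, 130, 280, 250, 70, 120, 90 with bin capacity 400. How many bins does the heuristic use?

Sorted descending: 300, 280, 250, 130, 120, 90, 70, 50.
  300 → bin 1 (new)  [load 300/400]
  280 → bin 2 (new)  [load 280/400]
  250 → bin 3 (new)  [load 250/400]
  130 → bin 3  [load 380/400]
  120 → bin 2  [load 400/400]
  90 → bin 1  [load 390/400]
  70 → bin 4 (new)  [load 70/400]
  50 → bin 4  [load 120/400]
4 bins opened.

4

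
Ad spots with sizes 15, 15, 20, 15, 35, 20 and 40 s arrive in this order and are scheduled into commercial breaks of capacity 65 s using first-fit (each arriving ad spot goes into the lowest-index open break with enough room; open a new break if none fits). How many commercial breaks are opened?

  15 → break 1 (new)  [load 15/65]
  15 → break 1  [load 30/65]
  20 → break 1  [load 50/65]
  15 → break 1  [load 65/65]
  35 → break 2 (new)  [load 35/65]
  20 → break 2  [load 55/65]
  40 → break 3 (new)  [load 40/65]
3 commercial breaks opened.

3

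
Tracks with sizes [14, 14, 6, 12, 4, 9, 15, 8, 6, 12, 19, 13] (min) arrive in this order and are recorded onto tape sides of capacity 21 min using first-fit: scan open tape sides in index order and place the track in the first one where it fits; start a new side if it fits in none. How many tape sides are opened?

7

  14 → side 1 (new)  [load 14/21]
  14 → side 2 (new)  [load 14/21]
  6 → side 1  [load 20/21]
  12 → side 3 (new)  [load 12/21]
  4 → side 2  [load 18/21]
  9 → side 3  [load 21/21]
  15 → side 4 (new)  [load 15/21]
  8 → side 5 (new)  [load 8/21]
  6 → side 4  [load 21/21]
  12 → side 5  [load 20/21]
  19 → side 6 (new)  [load 19/21]
  13 → side 7 (new)  [load 13/21]
7 tape sides opened.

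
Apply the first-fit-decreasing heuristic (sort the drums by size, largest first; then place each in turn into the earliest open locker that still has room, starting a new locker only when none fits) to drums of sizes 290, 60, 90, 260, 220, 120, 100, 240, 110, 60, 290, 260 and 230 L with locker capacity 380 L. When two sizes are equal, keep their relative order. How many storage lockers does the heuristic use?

7

Sorted descending: 290, 290, 260, 260, 240, 230, 220, 120, 110, 100, 90, 60, 60.
  290 → locker 1 (new)  [load 290/380]
  290 → locker 2 (new)  [load 290/380]
  260 → locker 3 (new)  [load 260/380]
  260 → locker 4 (new)  [load 260/380]
  240 → locker 5 (new)  [load 240/380]
  230 → locker 6 (new)  [load 230/380]
  220 → locker 7 (new)  [load 220/380]
  120 → locker 3  [load 380/380]
  110 → locker 4  [load 370/380]
  100 → locker 5  [load 340/380]
  90 → locker 1  [load 380/380]
  60 → locker 2  [load 350/380]
  60 → locker 6  [load 290/380]
7 storage lockers opened.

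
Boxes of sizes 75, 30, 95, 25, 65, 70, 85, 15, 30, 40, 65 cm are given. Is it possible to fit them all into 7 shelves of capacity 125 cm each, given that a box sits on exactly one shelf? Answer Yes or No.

Yes

A valid assignment using 6 shelves:
  shelf 1: 95 + 30 = 125
  shelf 2: 85 + 40 = 125
  shelf 3: 75 + 30 + 15 = 120
  shelf 4: 70 + 25 = 95
  shelf 5: 65 = 65
  shelf 6: 65 = 65
That uses only 6 ≤ 7, so 7 shelves are enough.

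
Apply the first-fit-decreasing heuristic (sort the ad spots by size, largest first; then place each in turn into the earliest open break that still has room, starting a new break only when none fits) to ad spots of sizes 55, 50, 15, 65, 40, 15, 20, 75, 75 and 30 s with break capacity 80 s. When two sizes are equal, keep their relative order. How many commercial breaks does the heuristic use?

6

Sorted descending: 75, 75, 65, 55, 50, 40, 30, 20, 15, 15.
  75 → break 1 (new)  [load 75/80]
  75 → break 2 (new)  [load 75/80]
  65 → break 3 (new)  [load 65/80]
  55 → break 4 (new)  [load 55/80]
  50 → break 5 (new)  [load 50/80]
  40 → break 6 (new)  [load 40/80]
  30 → break 5  [load 80/80]
  20 → break 4  [load 75/80]
  15 → break 3  [load 80/80]
  15 → break 6  [load 55/80]
6 commercial breaks opened.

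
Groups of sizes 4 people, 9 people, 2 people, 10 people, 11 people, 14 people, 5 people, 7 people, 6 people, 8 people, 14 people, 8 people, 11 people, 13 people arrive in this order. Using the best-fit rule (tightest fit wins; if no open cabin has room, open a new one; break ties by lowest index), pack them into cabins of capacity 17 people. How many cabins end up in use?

9

  4 → cabin 1 (new)  [load 4/17]
  9 → cabin 1  [load 13/17]
  2 → cabin 1  [load 15/17]
  10 → cabin 2 (new)  [load 10/17]
  11 → cabin 3 (new)  [load 11/17]
  14 → cabin 4 (new)  [load 14/17]
  5 → cabin 3  [load 16/17]
  7 → cabin 2  [load 17/17]
  6 → cabin 5 (new)  [load 6/17]
  8 → cabin 5  [load 14/17]
  14 → cabin 6 (new)  [load 14/17]
  8 → cabin 7 (new)  [load 8/17]
  11 → cabin 8 (new)  [load 11/17]
  13 → cabin 9 (new)  [load 13/17]
9 cabins opened.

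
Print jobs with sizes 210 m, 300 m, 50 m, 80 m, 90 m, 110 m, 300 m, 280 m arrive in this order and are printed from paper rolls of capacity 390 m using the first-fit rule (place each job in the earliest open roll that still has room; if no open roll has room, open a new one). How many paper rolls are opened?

4

  210 → roll 1 (new)  [load 210/390]
  300 → roll 2 (new)  [load 300/390]
  50 → roll 1  [load 260/390]
  80 → roll 1  [load 340/390]
  90 → roll 2  [load 390/390]
  110 → roll 3 (new)  [load 110/390]
  300 → roll 4 (new)  [load 300/390]
  280 → roll 3  [load 390/390]
4 paper rolls opened.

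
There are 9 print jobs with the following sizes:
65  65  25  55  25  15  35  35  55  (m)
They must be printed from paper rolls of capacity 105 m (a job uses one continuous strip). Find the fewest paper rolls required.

Total = 65 + 65 + 55 + 55 + 35 + 35 + 25 + 25 + 15 = 375 m.
Lower bound: ⌈375/105⌉ = 4 paper rolls.
A packing using 4 paper rolls:
  roll 1: 65 + 35 = 100
  roll 2: 65 + 35 = 100
  roll 3: 55 + 25 + 25 = 105
  roll 4: 55 + 15 = 70
This matches the lower bound, so 4 is optimal.

4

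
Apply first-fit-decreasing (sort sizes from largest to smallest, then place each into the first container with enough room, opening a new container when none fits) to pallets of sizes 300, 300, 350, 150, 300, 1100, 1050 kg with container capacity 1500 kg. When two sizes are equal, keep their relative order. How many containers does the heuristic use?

Sorted descending: 1100, 1050, 350, 300, 300, 300, 150.
  1100 → container 1 (new)  [load 1100/1500]
  1050 → container 2 (new)  [load 1050/1500]
  350 → container 1  [load 1450/1500]
  300 → container 2  [load 1350/1500]
  300 → container 3 (new)  [load 300/1500]
  300 → container 3  [load 600/1500]
  150 → container 2  [load 1500/1500]
3 containers opened.

3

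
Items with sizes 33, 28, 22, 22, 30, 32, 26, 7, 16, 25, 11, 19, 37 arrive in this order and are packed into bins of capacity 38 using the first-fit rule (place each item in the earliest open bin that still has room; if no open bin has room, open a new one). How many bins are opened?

10

  33 → bin 1 (new)  [load 33/38]
  28 → bin 2 (new)  [load 28/38]
  22 → bin 3 (new)  [load 22/38]
  22 → bin 4 (new)  [load 22/38]
  30 → bin 5 (new)  [load 30/38]
  32 → bin 6 (new)  [load 32/38]
  26 → bin 7 (new)  [load 26/38]
  7 → bin 2  [load 35/38]
  16 → bin 3  [load 38/38]
  25 → bin 8 (new)  [load 25/38]
  11 → bin 4  [load 33/38]
  19 → bin 9 (new)  [load 19/38]
  37 → bin 10 (new)  [load 37/38]
10 bins opened.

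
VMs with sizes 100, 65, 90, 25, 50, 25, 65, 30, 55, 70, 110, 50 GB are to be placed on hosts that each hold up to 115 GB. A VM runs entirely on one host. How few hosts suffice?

Total = 110 + 100 + 90 + 70 + 65 + 65 + 55 + 50 + 50 + 30 + 25 + 25 = 735 GB.
Lower bound: ⌈735/115⌉ = 7 hosts.
A packing using 7 hosts:
  host 1: 110 = 110
  host 2: 100 = 100
  host 3: 90 + 25 = 115
  host 4: 70 + 30 = 100
  host 5: 65 + 50 = 115
  host 6: 65 + 50 = 115
  host 7: 55 + 25 = 80
This matches the lower bound, so 7 is optimal.

7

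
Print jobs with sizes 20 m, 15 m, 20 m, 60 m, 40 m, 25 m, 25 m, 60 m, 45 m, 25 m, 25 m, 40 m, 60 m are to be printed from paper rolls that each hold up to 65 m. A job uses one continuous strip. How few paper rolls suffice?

8

Total = 60 + 60 + 60 + 45 + 40 + 40 + 25 + 25 + 25 + 25 + 20 + 20 + 15 = 460 m.
Lower bound: ⌈460/65⌉ = 8 paper rolls.
A packing using 8 paper rolls:
  roll 1: 60 = 60
  roll 2: 60 = 60
  roll 3: 60 = 60
  roll 4: 45 + 20 = 65
  roll 5: 40 + 25 = 65
  roll 6: 40 + 25 = 65
  roll 7: 25 + 25 + 15 = 65
  roll 8: 20 = 20
This matches the lower bound, so 8 is optimal.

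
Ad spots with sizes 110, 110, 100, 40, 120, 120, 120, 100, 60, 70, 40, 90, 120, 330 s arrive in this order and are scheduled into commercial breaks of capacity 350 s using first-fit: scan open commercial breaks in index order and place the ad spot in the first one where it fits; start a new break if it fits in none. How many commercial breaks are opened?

5

  110 → break 1 (new)  [load 110/350]
  110 → break 1  [load 220/350]
  100 → break 1  [load 320/350]
  40 → break 2 (new)  [load 40/350]
  120 → break 2  [load 160/350]
  120 → break 2  [load 280/350]
  120 → break 3 (new)  [load 120/350]
  100 → break 3  [load 220/350]
  60 → break 2  [load 340/350]
  70 → break 3  [load 290/350]
  40 → break 3  [load 330/350]
  90 → break 4 (new)  [load 90/350]
  120 → break 4  [load 210/350]
  330 → break 5 (new)  [load 330/350]
5 commercial breaks opened.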